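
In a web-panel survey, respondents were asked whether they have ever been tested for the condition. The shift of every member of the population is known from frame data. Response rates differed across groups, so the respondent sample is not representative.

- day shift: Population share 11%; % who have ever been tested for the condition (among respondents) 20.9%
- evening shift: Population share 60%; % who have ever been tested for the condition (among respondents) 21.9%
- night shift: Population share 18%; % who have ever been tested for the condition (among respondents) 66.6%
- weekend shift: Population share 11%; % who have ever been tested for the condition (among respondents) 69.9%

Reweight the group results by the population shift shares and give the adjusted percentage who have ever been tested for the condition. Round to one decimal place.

35.1%

Post-stratification weights by population share, not respondent share:
  day shift: 0.11 × 20.9 = 2.299
  evening shift: 0.6 × 21.9 = 13.14
  night shift: 0.18 × 66.6 = 11.988
  weekend shift: 0.11 × 69.9 = 7.689
Post-stratified estimate = 35.116 → 35.1%.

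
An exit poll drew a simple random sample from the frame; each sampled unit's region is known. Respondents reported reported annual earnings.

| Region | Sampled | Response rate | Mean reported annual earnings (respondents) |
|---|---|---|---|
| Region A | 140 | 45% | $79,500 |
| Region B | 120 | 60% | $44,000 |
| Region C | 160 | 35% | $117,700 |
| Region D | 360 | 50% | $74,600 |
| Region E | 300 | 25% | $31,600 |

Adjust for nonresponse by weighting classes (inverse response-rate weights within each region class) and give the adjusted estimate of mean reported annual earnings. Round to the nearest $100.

$66,300

Inverse-response-rate weighting restores each class to its sampled count, so class totals weight by n_sampled:
  Region A: 140 × 79,500 = 11,130,000
  Region B: 120 × 44,000 = 5,280,000
  Region C: 160 × 117,700 = 18,832,000
  Region D: 360 × 74,600 = 26,856,000
  Region E: 300 × 31,600 = 9,480,000
Adjusted estimate = 71,578,000 / 1,080 = 66275.9 → $66,300.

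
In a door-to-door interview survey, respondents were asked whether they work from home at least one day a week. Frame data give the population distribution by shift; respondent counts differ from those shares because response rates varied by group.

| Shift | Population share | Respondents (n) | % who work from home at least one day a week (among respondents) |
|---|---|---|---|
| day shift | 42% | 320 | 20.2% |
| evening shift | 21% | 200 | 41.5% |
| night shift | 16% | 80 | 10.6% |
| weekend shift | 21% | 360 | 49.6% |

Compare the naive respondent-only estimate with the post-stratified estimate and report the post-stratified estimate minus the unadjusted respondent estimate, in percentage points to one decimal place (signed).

-5.6 percentage points

Without adjustment, the pooled respondent share is:
  (320/960)×20.2 + (200/960)×41.5 + (80/960)×10.6 + (360/960)×49.6 = 34.8625%
Post-stratifying to population shares instead:
  0.42×20.2 + 0.21×41.5 + 0.16×10.6 + 0.21×49.6 = 29.311%
Difference = 29.311 − 34.8625 = -5.5515 pp.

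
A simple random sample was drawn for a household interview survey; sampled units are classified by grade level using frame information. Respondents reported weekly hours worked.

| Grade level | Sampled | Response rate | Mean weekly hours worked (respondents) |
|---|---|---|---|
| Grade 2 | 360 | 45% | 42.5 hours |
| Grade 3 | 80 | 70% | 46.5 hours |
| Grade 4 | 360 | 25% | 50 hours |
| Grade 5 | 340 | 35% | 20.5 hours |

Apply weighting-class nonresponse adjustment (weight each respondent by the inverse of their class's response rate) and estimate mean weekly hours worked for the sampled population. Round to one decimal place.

Each respondent's weight = sampled/responded in their class; summing within a class gives n_sampled, so:
  Grade 2: 360 × 42.5 = 15,300
  Grade 3: 80 × 46.5 = 3720
  Grade 4: 360 × 50 = 18,000
  Grade 5: 340 × 20.5 = 6970
Adjusted estimate = 43,990 / 1,140 = 38.5877 → 38.6.

38.6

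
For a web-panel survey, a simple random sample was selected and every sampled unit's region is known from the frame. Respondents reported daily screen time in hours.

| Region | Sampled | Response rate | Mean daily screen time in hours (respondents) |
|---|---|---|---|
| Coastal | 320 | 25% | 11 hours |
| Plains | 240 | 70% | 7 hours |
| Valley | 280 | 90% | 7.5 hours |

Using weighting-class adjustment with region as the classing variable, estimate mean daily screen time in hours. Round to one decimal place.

8.7

Weighting each respondent by the inverse class response rate inflates each class back to its sampled size, so the class weight is n_sampled:
  Coastal: 320 × 11 = 3520
  Plains: 240 × 7 = 1680
  Valley: 280 × 7.5 = 2100
Adjusted estimate = 7300 / 840 = 8.69048 → 8.7.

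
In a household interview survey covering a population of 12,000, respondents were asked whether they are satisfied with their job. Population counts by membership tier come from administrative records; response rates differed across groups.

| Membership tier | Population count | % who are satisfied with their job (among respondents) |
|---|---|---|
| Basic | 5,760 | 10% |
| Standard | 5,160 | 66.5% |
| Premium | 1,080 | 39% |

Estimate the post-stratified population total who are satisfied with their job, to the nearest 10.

4,430

Apply each group's respondent rate to its population count:
  Basic: 5,760 × 10% = 576
  Standard: 5,160 × 66.5% = 3431.4
  Premium: 1,080 × 39% = 421.2
Estimated total = 4428.6 → 4,430.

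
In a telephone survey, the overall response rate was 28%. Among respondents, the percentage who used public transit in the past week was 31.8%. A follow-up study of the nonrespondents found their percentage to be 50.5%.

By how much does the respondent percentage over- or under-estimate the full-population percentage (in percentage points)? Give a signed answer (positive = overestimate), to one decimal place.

Nonresponse fraction = 1 − 0.28 = 0.72.
Bias = (nonresponse fraction) × (respondent percentage − nonrespondent percentage)
     = 0.72 × (31.8 − 50.5) = 0.72 × -18.7 = -13.464.

-13.5 percentage points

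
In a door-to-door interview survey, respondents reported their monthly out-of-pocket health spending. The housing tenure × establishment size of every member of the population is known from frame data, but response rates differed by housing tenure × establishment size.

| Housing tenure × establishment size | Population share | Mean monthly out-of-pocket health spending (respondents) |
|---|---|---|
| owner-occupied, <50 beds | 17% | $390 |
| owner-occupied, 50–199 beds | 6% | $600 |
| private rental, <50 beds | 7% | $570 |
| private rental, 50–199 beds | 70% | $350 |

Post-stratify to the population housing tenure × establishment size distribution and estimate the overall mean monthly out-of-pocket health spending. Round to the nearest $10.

Each cell contributes population-share × respondent value:
  owner-occupied, <50 beds: 0.17 × 390 = 66.3
  owner-occupied, 50–199 beds: 0.06 × 600 = 36
  private rental, <50 beds: 0.07 × 570 = 39.9
  private rental, 50–199 beds: 0.7 × 350 = 245
Post-stratified estimate = 387.2 → $390.

$390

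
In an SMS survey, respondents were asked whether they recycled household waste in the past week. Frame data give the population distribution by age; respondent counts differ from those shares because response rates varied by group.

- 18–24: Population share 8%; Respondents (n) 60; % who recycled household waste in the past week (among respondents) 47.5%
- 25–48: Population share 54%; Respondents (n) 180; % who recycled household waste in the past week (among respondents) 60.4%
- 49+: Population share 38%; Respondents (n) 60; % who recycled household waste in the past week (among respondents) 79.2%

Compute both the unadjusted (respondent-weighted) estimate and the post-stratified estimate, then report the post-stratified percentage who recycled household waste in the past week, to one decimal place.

66.5%

Without adjustment, the pooled respondent share is:
  (60/300)×47.5 + (180/300)×60.4 + (60/300)×79.2 = 61.58%
Post-stratifying to population shares instead:
  0.08×47.5 + 0.54×60.4 + 0.38×79.2 = 66.512%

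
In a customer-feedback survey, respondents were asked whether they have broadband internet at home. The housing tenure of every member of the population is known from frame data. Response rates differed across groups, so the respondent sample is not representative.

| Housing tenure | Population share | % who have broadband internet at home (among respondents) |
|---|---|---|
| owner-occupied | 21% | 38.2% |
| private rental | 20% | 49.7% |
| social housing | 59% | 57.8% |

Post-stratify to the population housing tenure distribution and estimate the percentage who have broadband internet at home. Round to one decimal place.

52.1%

Weight each group's respondent value by its population share:
  owner-occupied: 0.21 × 38.2 = 8.022
  private rental: 0.2 × 49.7 = 9.94
  social housing: 0.59 × 57.8 = 34.102
Post-stratified estimate = 52.064 → 52.1%.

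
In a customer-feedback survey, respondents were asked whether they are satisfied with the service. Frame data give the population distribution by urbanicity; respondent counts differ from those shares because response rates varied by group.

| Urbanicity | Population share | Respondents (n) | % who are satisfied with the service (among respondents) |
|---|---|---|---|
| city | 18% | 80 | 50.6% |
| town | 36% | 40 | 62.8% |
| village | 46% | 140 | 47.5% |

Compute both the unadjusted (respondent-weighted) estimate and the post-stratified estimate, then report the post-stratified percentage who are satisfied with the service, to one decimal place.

Without adjustment, the pooled respondent share is:
  (80/260)×50.6 + (40/260)×62.8 + (140/260)×47.5 = 50.8077%
Post-stratified estimate weights by population shares:
  0.18×50.6 + 0.36×62.8 + 0.46×47.5 = 53.566%

53.6%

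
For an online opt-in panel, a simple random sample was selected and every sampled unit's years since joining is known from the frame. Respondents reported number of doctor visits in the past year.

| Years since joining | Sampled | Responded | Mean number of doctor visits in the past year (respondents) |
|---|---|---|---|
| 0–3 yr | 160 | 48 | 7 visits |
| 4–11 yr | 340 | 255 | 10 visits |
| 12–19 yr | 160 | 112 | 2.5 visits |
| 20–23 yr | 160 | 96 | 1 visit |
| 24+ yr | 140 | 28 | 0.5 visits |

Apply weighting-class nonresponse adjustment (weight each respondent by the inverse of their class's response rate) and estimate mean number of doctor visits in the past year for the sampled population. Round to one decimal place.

Response rates by class: 0–3 yr 48/160 = 30%, 4–11 yr 255/340 = 75%, 12–19 yr 112/160 = 70%, 20–23 yr 96/160 = 60%, 24+ yr 28/140 = 20%.
Each respondent's weight = sampled/responded in their class; summing within a class gives n_sampled, so:
  0–3 yr: 160 × 7 = 1120
  4–11 yr: 340 × 10 = 3400
  12–19 yr: 160 × 2.5 = 400
  20–23 yr: 160 × 1 = 160
  24+ yr: 140 × 0.5 = 70
Adjusted estimate = 5150 / 960 = 5.36458 → 5.4.

5.4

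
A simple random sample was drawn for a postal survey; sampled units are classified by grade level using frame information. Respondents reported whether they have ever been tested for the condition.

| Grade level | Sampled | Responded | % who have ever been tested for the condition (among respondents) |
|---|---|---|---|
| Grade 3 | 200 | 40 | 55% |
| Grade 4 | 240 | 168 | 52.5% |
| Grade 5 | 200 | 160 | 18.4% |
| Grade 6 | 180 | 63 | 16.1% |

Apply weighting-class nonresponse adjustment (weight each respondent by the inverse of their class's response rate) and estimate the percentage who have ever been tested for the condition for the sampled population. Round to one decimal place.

Class response rates: Grade 3 40/200 = 20%, Grade 4 168/240 = 70%, Grade 5 160/200 = 80%, Grade 6 63/180 = 35%.
Inverse-response-rate weighting restores each class to its sampled count, so class totals weight by n_sampled:
  Grade 3: 200 × 55 = 11,000
  Grade 4: 240 × 52.5 = 12,600
  Grade 5: 200 × 18.4 = 3680
  Grade 6: 180 × 16.1 = 2898
Adjusted estimate = 30,178 / 820 = 36.8024 → 36.8%.

36.8%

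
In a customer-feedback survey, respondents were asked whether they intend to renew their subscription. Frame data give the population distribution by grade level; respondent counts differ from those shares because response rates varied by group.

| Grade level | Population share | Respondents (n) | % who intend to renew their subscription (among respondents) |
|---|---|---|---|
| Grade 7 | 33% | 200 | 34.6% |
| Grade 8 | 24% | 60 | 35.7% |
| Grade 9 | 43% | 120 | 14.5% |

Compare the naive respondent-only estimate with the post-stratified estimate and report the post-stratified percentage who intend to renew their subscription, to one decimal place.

Naive respondent-only estimate (weights = respondent counts):
  (200/380)×34.6 + (60/380)×35.7 + (120/380)×14.5 = 28.4263%
Reweighting by population grade level shares:
  0.33×34.6 + 0.24×35.7 + 0.43×14.5 = 26.221%

26.2%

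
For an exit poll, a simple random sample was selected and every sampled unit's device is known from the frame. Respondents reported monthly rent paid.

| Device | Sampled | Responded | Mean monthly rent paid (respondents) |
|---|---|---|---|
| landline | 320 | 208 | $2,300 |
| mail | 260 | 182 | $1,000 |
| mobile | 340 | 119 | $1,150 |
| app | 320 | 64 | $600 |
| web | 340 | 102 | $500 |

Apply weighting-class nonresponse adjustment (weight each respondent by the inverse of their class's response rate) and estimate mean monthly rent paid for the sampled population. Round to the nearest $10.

$1,110

Class response rates: landline 208/320 = 65%, mail 182/260 = 70%, mobile 119/340 = 35%, app 64/320 = 20%, web 102/340 = 30%.
With weight = n_sampled/n_responded per class, the weighted class total is n_sampled:
  landline: 320 × 2300 = 736,000
  mail: 260 × 1000 = 260,000
  mobile: 340 × 1150 = 391,000
  app: 320 × 600 = 192,000
  web: 340 × 500 = 170,000
Adjusted estimate = 1,749,000 / 1,580 = 1106.96 → $1,110.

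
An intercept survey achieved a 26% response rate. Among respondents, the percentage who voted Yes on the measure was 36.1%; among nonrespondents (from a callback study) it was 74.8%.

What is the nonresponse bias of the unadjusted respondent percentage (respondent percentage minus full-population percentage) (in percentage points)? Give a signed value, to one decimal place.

-28.6 percentage points

Nonresponse fraction = 1 − 0.26 = 0.74.
Bias = (nonresponse fraction) × (respondent percentage − nonrespondent percentage)
     = 0.74 × (36.1 − 74.8) = 0.74 × -38.7 = -28.638.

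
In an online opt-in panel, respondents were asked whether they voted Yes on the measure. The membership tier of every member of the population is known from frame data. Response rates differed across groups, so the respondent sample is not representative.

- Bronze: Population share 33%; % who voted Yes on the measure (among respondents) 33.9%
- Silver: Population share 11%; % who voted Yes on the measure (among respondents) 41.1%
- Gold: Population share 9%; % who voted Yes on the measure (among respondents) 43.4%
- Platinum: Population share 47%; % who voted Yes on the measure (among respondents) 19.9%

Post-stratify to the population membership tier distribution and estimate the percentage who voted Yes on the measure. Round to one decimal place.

Post-stratification weights by population share, not respondent share:
  Bronze: 0.33 × 33.9 = 11.187
  Silver: 0.11 × 41.1 = 4.521
  Gold: 0.09 × 43.4 = 3.906
  Platinum: 0.47 × 19.9 = 9.353
Post-stratified estimate = 28.967 → 29.0%.

29.0%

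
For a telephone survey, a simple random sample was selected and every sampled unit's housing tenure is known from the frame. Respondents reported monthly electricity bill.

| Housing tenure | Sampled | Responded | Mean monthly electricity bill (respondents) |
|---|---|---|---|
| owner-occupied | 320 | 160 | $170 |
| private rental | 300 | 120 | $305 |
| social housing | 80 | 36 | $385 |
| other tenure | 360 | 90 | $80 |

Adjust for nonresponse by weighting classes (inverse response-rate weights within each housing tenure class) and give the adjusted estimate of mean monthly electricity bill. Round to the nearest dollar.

Response rates by class: owner-occupied 160/320 = 50%, private rental 120/300 = 40%, social housing 36/80 = 45%, other tenure 90/360 = 25%.
Weighting each respondent by the inverse class response rate inflates each class back to its sampled size, so the class weight is n_sampled:
  owner-occupied: 320 × 170 = 54,400
  private rental: 300 × 305 = 91,500
  social housing: 80 × 385 = 30,800
  other tenure: 360 × 80 = 28,800
Adjusted estimate = 205,500 / 1,060 = 193.868 → $194.

$194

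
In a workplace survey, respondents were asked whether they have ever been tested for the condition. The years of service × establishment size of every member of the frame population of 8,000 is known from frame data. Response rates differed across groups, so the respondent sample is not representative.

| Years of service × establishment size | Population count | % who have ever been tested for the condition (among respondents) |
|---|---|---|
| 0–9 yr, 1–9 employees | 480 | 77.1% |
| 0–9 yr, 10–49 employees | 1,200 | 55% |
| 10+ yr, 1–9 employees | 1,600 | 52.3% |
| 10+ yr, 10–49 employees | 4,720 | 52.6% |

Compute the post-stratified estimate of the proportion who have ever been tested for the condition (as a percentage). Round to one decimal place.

54.4%

Reweight to the known years of service × establishment size distribution:
  0–9 yr, 1–9 employees: (480/8,000) × 77.1 = 4.626
  0–9 yr, 10–49 employees: (1,200/8,000) × 55 = 8.25
  10+ yr, 1–9 employees: (1,600/8,000) × 52.3 = 10.46
  10+ yr, 10–49 employees: (4,720/8,000) × 52.6 = 31.034
Post-stratified estimate = 54.37 → 54.4%.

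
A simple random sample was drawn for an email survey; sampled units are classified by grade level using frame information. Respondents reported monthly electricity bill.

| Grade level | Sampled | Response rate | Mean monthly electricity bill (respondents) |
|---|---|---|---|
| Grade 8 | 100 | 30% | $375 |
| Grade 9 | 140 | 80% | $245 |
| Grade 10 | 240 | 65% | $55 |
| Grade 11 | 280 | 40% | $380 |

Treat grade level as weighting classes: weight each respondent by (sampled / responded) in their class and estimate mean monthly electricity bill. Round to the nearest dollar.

$252

Inverse-response-rate weighting restores each class to its sampled count, so class totals weight by n_sampled:
  Grade 8: 100 × 375 = 37,500
  Grade 9: 140 × 245 = 34,300
  Grade 10: 240 × 55 = 13,200
  Grade 11: 280 × 380 = 106,400
Adjusted estimate = 191,400 / 760 = 251.842 → $252.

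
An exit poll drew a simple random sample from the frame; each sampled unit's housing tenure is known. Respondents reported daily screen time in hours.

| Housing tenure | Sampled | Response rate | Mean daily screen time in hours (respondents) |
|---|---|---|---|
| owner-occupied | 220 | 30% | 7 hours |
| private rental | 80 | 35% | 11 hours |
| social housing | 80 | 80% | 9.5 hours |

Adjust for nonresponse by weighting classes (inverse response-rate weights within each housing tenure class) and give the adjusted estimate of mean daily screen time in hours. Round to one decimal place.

8.4

Inverse-response-rate weighting restores each class to its sampled count, so class totals weight by n_sampled:
  owner-occupied: 220 × 7 = 1540
  private rental: 80 × 11 = 880
  social housing: 80 × 9.5 = 760
Adjusted estimate = 3180 / 380 = 8.36842 → 8.4.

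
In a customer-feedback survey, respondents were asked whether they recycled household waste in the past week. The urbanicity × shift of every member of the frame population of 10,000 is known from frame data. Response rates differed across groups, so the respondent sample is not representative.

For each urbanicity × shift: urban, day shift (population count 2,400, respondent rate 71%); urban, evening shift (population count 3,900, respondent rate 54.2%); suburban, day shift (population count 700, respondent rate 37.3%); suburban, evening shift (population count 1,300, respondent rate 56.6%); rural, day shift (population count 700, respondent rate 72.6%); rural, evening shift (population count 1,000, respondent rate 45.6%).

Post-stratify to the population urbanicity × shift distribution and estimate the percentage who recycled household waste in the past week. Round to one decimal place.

Reweight to the known urbanicity × shift distribution:
  urban, day shift: (2,400/10,000) × 71 = 17.04
  urban, evening shift: (3,900/10,000) × 54.2 = 21.138
  suburban, day shift: (700/10,000) × 37.3 = 2.611
  suburban, evening shift: (1,300/10,000) × 56.6 = 7.358
  rural, day shift: (700/10,000) × 72.6 = 5.082
  rural, evening shift: (1,000/10,000) × 45.6 = 4.56
Post-stratified estimate = 57.789 → 57.8%.

57.8%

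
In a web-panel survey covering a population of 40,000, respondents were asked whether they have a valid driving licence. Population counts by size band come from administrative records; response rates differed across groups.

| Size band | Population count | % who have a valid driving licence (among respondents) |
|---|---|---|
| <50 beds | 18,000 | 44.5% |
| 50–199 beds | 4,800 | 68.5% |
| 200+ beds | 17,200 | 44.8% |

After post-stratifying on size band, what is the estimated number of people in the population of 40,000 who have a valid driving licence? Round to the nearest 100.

Each cell contributes its population count × the respondent rate:
  <50 beds: 18,000 × 44.5% = 8010
  50–199 beds: 4,800 × 68.5% = 3288
  200+ beds: 17,200 × 44.8% = 7705.6
Estimated total = 19003.6 → 19,000.

19,000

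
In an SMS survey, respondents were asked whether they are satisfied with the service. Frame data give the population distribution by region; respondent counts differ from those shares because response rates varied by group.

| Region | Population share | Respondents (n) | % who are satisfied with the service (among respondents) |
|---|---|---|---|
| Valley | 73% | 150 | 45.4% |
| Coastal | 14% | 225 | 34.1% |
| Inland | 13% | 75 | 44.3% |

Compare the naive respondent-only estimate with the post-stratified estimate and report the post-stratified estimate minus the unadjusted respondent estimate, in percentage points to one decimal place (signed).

Naive respondent-only estimate (weights = respondent counts):
  (150/450)×45.4 + (225/450)×34.1 + (75/450)×44.3 = 39.5667%
Post-stratified estimate weights by population shares:
  0.73×45.4 + 0.14×34.1 + 0.13×44.3 = 43.675%
Difference = 43.675 − 39.5667 = 4.1083 pp.

+4.1 percentage points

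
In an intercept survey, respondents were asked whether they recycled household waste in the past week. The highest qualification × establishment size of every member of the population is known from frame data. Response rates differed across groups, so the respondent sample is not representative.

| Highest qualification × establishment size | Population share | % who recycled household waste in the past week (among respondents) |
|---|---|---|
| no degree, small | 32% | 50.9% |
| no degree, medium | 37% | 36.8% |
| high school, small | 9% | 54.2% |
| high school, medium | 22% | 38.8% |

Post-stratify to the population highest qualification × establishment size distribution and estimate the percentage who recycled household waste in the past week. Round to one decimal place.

Each cell contributes population-share × respondent value:
  no degree, small: 0.32 × 50.9 = 16.288
  no degree, medium: 0.37 × 36.8 = 13.616
  high school, small: 0.09 × 54.2 = 4.878
  high school, medium: 0.22 × 38.8 = 8.536
Post-stratified estimate = 43.318 → 43.3%.

43.3%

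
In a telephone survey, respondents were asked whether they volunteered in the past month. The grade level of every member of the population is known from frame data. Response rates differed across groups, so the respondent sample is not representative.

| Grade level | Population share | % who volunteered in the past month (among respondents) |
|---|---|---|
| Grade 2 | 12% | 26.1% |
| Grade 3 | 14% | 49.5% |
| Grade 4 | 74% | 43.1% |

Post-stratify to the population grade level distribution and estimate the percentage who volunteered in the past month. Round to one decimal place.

42.0%

Post-stratification weights by population share, not respondent share:
  Grade 2: 0.12 × 26.1 = 3.132
  Grade 3: 0.14 × 49.5 = 6.93
  Grade 4: 0.74 × 43.1 = 31.894
Post-stratified estimate = 41.956 → 42.0%.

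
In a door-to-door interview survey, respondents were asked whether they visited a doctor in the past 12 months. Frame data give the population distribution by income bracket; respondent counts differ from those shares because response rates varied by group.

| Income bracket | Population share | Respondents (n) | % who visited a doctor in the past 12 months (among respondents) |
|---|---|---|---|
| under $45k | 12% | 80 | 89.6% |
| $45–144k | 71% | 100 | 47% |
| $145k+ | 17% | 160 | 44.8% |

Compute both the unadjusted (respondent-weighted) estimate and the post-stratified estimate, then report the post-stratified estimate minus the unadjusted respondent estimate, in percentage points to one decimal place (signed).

-4.3 percentage points

Naive respondent-only estimate (weights = respondent counts):
  (80/340)×89.6 + (100/340)×47 + (160/340)×44.8 = 55.9882%
Reweighting by population income bracket shares:
  0.12×89.6 + 0.71×47 + 0.17×44.8 = 51.738%
Difference = 51.738 − 55.9882 = -4.2502 pp.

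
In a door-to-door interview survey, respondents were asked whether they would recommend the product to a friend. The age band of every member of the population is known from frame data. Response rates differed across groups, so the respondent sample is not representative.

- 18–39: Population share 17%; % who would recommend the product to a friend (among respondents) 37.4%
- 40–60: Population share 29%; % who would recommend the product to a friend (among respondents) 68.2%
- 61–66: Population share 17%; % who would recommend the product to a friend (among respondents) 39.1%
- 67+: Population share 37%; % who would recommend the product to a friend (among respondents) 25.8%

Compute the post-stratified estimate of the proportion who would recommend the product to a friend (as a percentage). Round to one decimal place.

42.3%

Reweight to the known age band distribution:
  18–39: 0.17 × 37.4 = 6.358
  40–60: 0.29 × 68.2 = 19.778
  61–66: 0.17 × 39.1 = 6.647
  67+: 0.37 × 25.8 = 9.546
Post-stratified estimate = 42.329 → 42.3%.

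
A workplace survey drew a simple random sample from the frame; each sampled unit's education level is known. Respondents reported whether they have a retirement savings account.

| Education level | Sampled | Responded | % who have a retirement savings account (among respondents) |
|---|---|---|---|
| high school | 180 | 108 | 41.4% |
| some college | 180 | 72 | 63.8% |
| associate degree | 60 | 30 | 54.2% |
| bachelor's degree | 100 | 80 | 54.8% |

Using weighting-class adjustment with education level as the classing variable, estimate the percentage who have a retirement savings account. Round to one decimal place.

Class response rates: high school 108/180 = 60%, some college 72/180 = 40%, associate degree 30/60 = 50%, bachelor's degree 80/100 = 80%.
Each respondent's weight = sampled/responded in their class; summing within a class gives n_sampled, so:
  high school: 180 × 41.4 = 7452
  some college: 180 × 63.8 = 11,484
  associate degree: 60 × 54.2 = 3252
  bachelor's degree: 100 × 54.8 = 5480
Adjusted estimate = 27,668 / 520 = 53.2077 → 53.2%.

53.2%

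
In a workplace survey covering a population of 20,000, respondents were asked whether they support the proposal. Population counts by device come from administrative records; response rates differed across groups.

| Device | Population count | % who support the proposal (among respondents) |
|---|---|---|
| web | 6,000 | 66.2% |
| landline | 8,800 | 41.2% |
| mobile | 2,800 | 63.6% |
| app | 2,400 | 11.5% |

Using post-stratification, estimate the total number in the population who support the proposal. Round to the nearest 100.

9,700

Each cell contributes its population count × the respondent rate:
  web: 6,000 × 66.2% = 3972
  landline: 8,800 × 41.2% = 3625.6
  mobile: 2,800 × 63.6% = 1780.8
  app: 2,400 × 11.5% = 276
Estimated total = 9654.4 → 9,700.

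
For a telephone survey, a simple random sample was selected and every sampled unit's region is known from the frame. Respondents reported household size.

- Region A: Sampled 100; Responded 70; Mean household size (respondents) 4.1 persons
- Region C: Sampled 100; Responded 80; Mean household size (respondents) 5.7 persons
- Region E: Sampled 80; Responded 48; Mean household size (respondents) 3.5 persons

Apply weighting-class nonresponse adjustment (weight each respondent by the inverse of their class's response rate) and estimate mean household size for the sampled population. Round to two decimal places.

Response rates by class: Region A 70/100 = 70%, Region C 80/100 = 80%, Region E 48/80 = 60%.
With weight = n_sampled/n_responded per class, the weighted class total is n_sampled:
  Region A: 100 × 4.1 = 410
  Region C: 100 × 5.7 = 570
  Region E: 80 × 3.5 = 280
Adjusted estimate = 1260 / 280 = 4.5 → 4.50.

4.50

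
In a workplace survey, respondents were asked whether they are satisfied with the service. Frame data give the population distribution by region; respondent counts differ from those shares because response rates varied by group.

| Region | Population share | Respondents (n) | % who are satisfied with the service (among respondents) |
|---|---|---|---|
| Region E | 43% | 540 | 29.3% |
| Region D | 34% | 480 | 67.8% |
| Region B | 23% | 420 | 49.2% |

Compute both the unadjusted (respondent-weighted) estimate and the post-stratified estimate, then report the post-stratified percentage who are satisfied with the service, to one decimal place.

47.0%

Naive respondent-only estimate (weights = respondent counts):
  (540/1440)×29.3 + (480/1440)×67.8 + (420/1440)×49.2 = 47.9375%
Post-stratifying to population shares instead:
  0.43×29.3 + 0.34×67.8 + 0.23×49.2 = 46.967%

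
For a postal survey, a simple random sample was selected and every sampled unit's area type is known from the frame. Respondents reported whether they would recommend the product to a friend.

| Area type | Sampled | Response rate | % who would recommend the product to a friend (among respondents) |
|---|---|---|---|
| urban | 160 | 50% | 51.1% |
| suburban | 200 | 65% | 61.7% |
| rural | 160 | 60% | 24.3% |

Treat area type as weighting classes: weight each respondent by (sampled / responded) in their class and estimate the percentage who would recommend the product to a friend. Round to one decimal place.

With weight = n_sampled/n_responded per class, the weighted class total is n_sampled:
  urban: 160 × 51.1 = 8176
  suburban: 200 × 61.7 = 12,340
  rural: 160 × 24.3 = 3888
Adjusted estimate = 24,404 / 520 = 46.9308 → 46.9%.

46.9%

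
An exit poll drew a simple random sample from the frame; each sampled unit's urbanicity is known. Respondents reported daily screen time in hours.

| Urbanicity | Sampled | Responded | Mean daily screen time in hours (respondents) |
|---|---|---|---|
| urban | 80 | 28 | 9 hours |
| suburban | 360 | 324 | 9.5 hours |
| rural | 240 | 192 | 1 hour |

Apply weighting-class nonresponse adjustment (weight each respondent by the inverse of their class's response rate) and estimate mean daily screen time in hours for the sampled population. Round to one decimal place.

Response rates by class: urban 28/80 = 35%, suburban 324/360 = 90%, rural 192/240 = 80%.
Weighting each respondent by the inverse class response rate inflates each class back to its sampled size, so the class weight is n_sampled:
  urban: 80 × 9 = 720
  suburban: 360 × 9.5 = 3420
  rural: 240 × 1 = 240
Adjusted estimate = 4380 / 680 = 6.44118 → 6.4.

6.4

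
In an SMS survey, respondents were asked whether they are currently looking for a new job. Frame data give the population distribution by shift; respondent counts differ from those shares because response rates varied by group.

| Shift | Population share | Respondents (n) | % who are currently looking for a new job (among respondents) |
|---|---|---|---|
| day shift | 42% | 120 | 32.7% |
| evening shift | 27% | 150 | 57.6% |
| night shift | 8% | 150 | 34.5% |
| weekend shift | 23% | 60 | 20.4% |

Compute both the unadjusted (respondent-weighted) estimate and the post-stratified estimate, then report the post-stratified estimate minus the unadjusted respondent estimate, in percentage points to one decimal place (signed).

Without adjustment, the pooled respondent share is:
  (120/480)×32.7 + (150/480)×57.6 + (150/480)×34.5 + (60/480)×20.4 = 39.5063%
Reweighting by population shift shares:
  0.42×32.7 + 0.27×57.6 + 0.08×34.5 + 0.23×20.4 = 36.738%
Difference = 36.738 − 39.5063 = -2.7683 pp.

-2.8 percentage points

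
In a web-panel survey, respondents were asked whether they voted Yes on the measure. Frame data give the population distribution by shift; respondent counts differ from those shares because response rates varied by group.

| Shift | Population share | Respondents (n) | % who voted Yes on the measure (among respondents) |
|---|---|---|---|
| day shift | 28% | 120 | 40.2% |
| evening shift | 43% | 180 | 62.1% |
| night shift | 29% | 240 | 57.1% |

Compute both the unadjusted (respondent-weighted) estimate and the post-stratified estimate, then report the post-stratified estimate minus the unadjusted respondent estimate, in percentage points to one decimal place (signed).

-0.5 percentage points

Naive respondent-only estimate (weights = respondent counts):
  (120/540)×40.2 + (180/540)×62.1 + (240/540)×57.1 = 55.0111%
Post-stratified estimate weights by population shares:
  0.28×40.2 + 0.43×62.1 + 0.29×57.1 = 54.518%
Difference = 54.518 − 55.0111 = -0.4931 pp.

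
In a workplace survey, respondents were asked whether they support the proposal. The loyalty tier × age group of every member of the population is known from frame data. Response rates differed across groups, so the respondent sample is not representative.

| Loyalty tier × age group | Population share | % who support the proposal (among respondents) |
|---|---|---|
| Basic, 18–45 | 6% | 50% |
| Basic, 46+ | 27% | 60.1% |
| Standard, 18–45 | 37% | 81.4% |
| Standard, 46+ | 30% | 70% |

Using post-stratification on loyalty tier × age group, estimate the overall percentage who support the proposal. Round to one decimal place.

Reweight to the known loyalty tier × age group distribution:
  Basic, 18–45: 0.06 × 50 = 3
  Basic, 46+: 0.27 × 60.1 = 16.227
  Standard, 18–45: 0.37 × 81.4 = 30.118
  Standard, 46+: 0.3 × 70 = 21
Post-stratified estimate = 70.345 → 70.3%.

70.3%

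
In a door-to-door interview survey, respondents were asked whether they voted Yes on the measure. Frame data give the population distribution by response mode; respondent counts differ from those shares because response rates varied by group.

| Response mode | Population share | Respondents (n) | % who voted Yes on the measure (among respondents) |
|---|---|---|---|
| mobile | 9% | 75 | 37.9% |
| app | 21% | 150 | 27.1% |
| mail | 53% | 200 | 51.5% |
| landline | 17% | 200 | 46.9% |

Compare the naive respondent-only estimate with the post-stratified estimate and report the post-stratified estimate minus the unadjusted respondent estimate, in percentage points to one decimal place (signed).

+1.8 percentage points

Naive respondent-only estimate (weights = respondent counts):
  (75/625)×37.9 + (150/625)×27.1 + (200/625)×51.5 + (200/625)×46.9 = 42.54%
Reweighting by population response mode shares:
  0.09×37.9 + 0.21×27.1 + 0.53×51.5 + 0.17×46.9 = 44.37%
Difference = 44.37 − 42.54 = 1.83 pp.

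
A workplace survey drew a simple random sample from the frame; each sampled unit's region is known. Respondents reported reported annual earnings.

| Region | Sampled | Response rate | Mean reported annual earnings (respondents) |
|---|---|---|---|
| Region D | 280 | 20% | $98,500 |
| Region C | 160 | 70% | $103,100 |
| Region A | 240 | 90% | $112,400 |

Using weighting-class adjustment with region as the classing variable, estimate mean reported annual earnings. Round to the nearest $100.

Inverse-response-rate weighting restores each class to its sampled count, so class totals weight by n_sampled:
  Region D: 280 × 98,500 = 27,580,000
  Region C: 160 × 103,100 = 16,496,000
  Region A: 240 × 112,400 = 26,976,000
Adjusted estimate = 71,052,000 / 680 = 104488 → $104,500.

$104,500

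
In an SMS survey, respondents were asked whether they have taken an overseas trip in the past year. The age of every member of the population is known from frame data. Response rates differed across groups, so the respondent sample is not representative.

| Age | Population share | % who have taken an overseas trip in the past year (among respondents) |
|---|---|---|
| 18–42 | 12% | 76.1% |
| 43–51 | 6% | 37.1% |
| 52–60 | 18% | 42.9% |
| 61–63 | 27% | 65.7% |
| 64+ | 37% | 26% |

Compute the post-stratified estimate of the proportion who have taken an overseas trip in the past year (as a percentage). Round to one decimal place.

46.4%

Weight each group's respondent value by its population share:
  18–42: 0.12 × 76.1 = 9.132
  43–51: 0.06 × 37.1 = 2.226
  52–60: 0.18 × 42.9 = 7.722
  61–63: 0.27 × 65.7 = 17.739
  64+: 0.37 × 26 = 9.62
Post-stratified estimate = 46.439 → 46.4%.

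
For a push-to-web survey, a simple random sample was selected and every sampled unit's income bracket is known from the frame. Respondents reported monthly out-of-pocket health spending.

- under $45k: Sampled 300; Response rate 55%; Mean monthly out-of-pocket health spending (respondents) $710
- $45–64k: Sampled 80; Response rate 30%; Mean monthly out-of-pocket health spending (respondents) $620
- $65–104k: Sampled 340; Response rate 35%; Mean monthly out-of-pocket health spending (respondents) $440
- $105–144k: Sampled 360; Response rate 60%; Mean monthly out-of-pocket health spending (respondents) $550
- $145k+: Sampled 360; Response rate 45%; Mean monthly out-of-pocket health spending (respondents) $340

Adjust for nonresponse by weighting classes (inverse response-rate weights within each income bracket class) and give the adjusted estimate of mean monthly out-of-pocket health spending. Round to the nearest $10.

$510

Weighting each respondent by the inverse class response rate inflates each class back to its sampled size, so the class weight is n_sampled:
  under $45k: 300 × 710 = 213,000
  $45–64k: 80 × 620 = 49,600
  $65–104k: 340 × 440 = 149,600
  $105–144k: 360 × 550 = 198,000
  $145k+: 360 × 340 = 122,400
Adjusted estimate = 732,600 / 1,440 = 508.75 → $510.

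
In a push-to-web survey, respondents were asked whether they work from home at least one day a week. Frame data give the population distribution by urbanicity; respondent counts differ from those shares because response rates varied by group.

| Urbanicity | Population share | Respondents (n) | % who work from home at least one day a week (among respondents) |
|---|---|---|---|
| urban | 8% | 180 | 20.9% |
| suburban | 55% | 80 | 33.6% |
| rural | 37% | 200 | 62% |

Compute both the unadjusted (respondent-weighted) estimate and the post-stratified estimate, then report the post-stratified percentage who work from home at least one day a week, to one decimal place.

Unadjusted (pooled respondent) estimate weights by respondent counts:
  (180/460)×20.9 + (80/460)×33.6 + (200/460)×62 = 40.9783%
Reweighting by population urbanicity shares:
  0.08×20.9 + 0.55×33.6 + 0.37×62 = 43.092%

43.1%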